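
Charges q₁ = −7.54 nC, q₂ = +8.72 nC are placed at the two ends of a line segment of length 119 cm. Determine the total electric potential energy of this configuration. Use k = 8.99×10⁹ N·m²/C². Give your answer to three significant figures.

The assembly work is the sum of pairwise potential energies, U = Σ_{i<j} kqᵢqⱼ/rᵢⱼ.
The separation is r = 1.19 m.
U = (-4.97×10⁻⁷) = -4.97×10⁻⁷ J.

-4.97×10⁻⁷ J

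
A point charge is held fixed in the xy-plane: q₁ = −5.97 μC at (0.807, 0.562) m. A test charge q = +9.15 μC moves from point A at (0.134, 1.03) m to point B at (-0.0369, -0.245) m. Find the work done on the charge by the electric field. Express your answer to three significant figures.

The work done by the electric force is W_field = −ΔU = −q(V_B − V_A) = q(V_A − V_B).
At A: distance to the source charge is 0.820 m; V_A = kq₁/r = -6.55×10⁴ V.
At B: distance to the source charge is 1.17 m; V_B = kq₁/r = -4.60×10⁴ V.
ΔV = V_B − V_A = 1.95×10⁴ V.
W_field = −qΔV = −(9.15×10⁻⁶ C)(1.95×10⁴ V) = -0.179 J.

-0.179 J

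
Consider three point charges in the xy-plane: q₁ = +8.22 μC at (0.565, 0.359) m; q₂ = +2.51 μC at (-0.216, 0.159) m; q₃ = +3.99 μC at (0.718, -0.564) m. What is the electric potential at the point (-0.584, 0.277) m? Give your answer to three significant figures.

Electric potential is a scalar, so the contributions from each charge add algebraically: V = Σ kqᵢ/rᵢ.
Distances from the field point to each charge: r₁ = 1.15 m, r₂ = 0.386 m, r₃ = 1.55 m.
V = k[(8.22×10⁻⁶)/(1.15) + (2.51×10⁻⁶)/(0.386) + (3.99×10⁻⁶)/(1.55)] = 1.46×10⁵ V.

1.46×10⁵ V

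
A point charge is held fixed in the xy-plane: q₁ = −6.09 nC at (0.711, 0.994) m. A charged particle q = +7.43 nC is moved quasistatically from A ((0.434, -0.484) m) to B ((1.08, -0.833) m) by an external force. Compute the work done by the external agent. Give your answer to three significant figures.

For quasistatic motion the external work equals the change in potential energy: W_ext = qΔV = q(V_B − V_A).
At A: distance to the source charge is 1.50 m; V_A = kq₁/r = -36.4 V.
At B: distance to the source charge is 1.86 m; V_B = kq₁/r = -29.4 V.
ΔV = V_B − V_A = 7.04 V.
W_ext = qΔV = (7.43×10⁻⁹ C)(7.04 V) = 5.23×10⁻⁸ J.

5.23×10⁻⁸ J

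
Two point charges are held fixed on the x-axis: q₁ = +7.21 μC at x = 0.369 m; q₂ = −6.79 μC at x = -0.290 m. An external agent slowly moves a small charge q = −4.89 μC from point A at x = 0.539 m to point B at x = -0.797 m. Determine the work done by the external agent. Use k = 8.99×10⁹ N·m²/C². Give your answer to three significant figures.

For quasistatic motion the external work equals the change in potential energy: W_ext = qΔV = q(V_B − V_A).
At A: distances to the source charges are 0.170 m, 0.829 m; V_A = Σ kqᵢ/rᵢ = 3.08×10⁵ V.
At B: distances to the source charges are 1.17 m, 0.507 m; V_B = Σ kqᵢ/rᵢ = -6.48×10⁴ V.
ΔV = V_B − V_A = -3.72×10⁵ V.
W_ext = qΔV = (-4.89×10⁻⁶ C)(-3.72×10⁵ V) = 1.82 J.

1.82 J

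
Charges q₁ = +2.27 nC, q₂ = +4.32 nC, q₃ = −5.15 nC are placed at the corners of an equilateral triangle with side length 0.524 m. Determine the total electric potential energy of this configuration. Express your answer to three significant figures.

-4.14×10⁻⁷ J

The assembly work is the sum of pairwise potential energies, U = Σ_{i<j} kqᵢqⱼ/rᵢⱼ.
All three pair separations equal the side length, 0.524 m.
U = (1.68×10⁻⁷) + (-2.01×10⁻⁷) + (-3.82×10⁻⁷) = -4.14×10⁻⁷ J.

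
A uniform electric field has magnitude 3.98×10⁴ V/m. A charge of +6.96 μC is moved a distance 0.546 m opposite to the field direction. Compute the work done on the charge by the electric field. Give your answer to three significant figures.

-0.151 J

The potential change for a displacement 0.546 m opposite to the field direction is ΔV = +Ed = 2.17×10⁴ V.
W_field = −qΔV = -0.151 J.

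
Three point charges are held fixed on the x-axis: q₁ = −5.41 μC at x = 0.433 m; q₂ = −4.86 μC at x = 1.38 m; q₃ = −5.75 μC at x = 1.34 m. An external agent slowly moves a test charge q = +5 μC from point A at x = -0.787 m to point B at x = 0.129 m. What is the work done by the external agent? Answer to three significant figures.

For quasistatic motion the external work equals the change in potential energy: W_ext = qΔV = q(V_B − V_A).
At A: distances to the source charges are 1.22 m, 2.17 m, 2.13 m; V_A = Σ kqᵢ/rᵢ = -8.43×10⁴ V.
At B: distances to the source charges are 0.304 m, 1.25 m, 1.21 m; V_B = Σ kqᵢ/rᵢ = -2.38×10⁵ V.
ΔV = V_B − V_A = -1.53×10⁵ V.
W_ext = qΔV = (5.00×10⁻⁶ C)(-1.53×10⁵ V) = -0.766 J.

-0.766 J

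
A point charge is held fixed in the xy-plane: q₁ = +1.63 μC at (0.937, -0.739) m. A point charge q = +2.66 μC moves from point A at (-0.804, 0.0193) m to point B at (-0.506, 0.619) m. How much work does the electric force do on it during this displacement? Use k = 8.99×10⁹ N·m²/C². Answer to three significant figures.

The work done by the electric force is W_field = −ΔU = −q(V_B − V_A) = q(V_A − V_B).
At A: distance to the source charge is 1.90 m; V_A = kq₁/r = 7720 V.
At B: distance to the source charge is 1.98 m; V_B = kq₁/r = 7400 V.
ΔV = V_B − V_A = -321 V.
W_field = −qΔV = −(2.66×10⁻⁶ C)(-321 V) = 8.55×10⁻⁴ J.

8.55×10⁻⁴ J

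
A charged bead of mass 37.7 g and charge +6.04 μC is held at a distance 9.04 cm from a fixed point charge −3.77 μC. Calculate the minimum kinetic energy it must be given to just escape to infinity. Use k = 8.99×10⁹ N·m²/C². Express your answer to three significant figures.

To just escape, total mechanical energy must reach zero at infinity: ½mv²_min + U = 0, so ½mv²_min = −U = |kQq|/r.
|U| = |kQq|/r = (8.99×10⁹ N·m²/C²)(3.77×10⁻⁶)(6.04×10⁻⁶)/(0.0904) = 2.26 J.

2.26 J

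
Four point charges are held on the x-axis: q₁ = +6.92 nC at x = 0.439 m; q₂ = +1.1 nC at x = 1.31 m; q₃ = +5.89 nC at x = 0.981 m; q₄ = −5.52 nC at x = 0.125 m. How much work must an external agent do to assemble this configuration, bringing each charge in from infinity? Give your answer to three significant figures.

-5.50×10⁻⁷ J

The assembly work is the sum of pairwise potential energies, U = Σ_{i<j} kqᵢqⱼ/rᵢⱼ.
Pair separations: r₁₂ = 0.871 m, r₁₃ = 0.542 m, r₁₄ = 0.314 m, r₂₃ = 0.329 m, r₂₄ = 1.19 m, r₃₄ = 0.856 m.
Summing all 6 pair terms gives U = -5.50×10⁻⁷ J.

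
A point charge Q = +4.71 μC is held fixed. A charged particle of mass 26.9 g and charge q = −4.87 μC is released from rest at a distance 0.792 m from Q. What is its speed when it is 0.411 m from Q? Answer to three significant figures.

Only the electrostatic force acts, so mechanical energy is conserved: ½mv² = U₁ − U₂ = kQq(1/r₁ − 1/r₂).
U₁ − U₂ = (8.99×10⁹ N·m²/C²)(4.71×10⁻⁶ C)(-4.87×10⁻⁶ C)(1/0.792 − 1/0.411) = 0.241 J.
v = √(2·0.241/0.0269) = 4.24 m/s.

4.24 m/s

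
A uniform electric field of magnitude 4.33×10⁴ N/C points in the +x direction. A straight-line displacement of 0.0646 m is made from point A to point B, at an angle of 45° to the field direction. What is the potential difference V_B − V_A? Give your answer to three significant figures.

Only the component of displacement along E changes the potential: ΔV = −E·d·cosθ.
ΔV = −(4.33×10⁴ V/m)(0.0646 m)cos45° = -1980 V.

-1980 V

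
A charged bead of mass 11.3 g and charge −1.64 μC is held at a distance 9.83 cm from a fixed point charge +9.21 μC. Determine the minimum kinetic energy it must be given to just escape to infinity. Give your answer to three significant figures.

1.38 J

To just escape, total mechanical energy must reach zero at infinity: ½mv²_min + U = 0, so ½mv²_min = −U = |kQq|/r.
|U| = |kQq|/r = (8.99×10⁹ N·m²/C²)(9.21×10⁻⁶)(1.64×10⁻⁶)/(0.0983) = 1.38 J.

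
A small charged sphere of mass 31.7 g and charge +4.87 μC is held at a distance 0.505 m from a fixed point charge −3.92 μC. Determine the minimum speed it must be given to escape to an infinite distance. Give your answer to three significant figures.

4.63 m/s

To just escape, total mechanical energy must reach zero at infinity: ½mv²_min + U = 0, so ½mv²_min = −U = |kQq|/r.
|U| = |kQq|/r = (8.99×10⁹ N·m²/C²)(3.92×10⁻⁶)(4.87×10⁻⁶)/(0.505) = 0.340 J.
v_min = √(2|U|/m) = √(2·0.340/0.0317) = 4.63 m/s.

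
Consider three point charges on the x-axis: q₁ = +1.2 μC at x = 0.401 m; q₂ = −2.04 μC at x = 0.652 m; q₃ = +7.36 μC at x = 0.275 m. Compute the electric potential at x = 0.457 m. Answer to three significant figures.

Electric potential is a scalar, so the contributions from each charge add algebraically: V = Σ kqᵢ/rᵢ.
Distances from the field point to each charge: r₁ = 0.0560 m, r₂ = 0.195 m, r₃ = 0.182 m.
V = k[(1.20×10⁻⁶)/(0.0560) + (-2.04×10⁻⁶)/(0.195) + (7.36×10⁻⁶)/(0.182)] = 4.62×10⁵ V.

4.62×10⁵ V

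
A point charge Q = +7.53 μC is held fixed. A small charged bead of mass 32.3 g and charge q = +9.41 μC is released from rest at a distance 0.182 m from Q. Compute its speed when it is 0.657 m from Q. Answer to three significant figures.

Only the electrostatic force acts, so mechanical energy is conserved: ½mv² = U₁ − U₂ = kQq(1/r₁ − 1/r₂).
U₁ − U₂ = (8.99×10⁹ N·m²/C²)(7.53×10⁻⁶ C)(9.41×10⁻⁶ C)(1/0.182 − 1/0.657) = 2.53 J.
v = √(2·2.53/0.0323) = 12.5 m/s.

12.5 m/s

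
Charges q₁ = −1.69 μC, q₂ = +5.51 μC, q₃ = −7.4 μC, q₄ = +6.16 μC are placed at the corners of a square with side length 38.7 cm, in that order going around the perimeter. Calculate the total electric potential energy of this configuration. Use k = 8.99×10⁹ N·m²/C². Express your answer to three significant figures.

-1.70 J

The assembly work is the sum of pairwise potential energies, U = Σ_{i<j} kqᵢqⱼ/rᵢⱼ.
The four side pairs have separation 0.387 m and the two diagonal pairs 0.547 m.
Summing all 6 pair terms gives U = -1.70 J.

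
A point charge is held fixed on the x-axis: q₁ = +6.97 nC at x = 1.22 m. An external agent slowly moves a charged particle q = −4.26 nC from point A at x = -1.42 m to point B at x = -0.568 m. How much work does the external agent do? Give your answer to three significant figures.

-4.82×10⁻⁸ J

For quasistatic motion the external work equals the change in potential energy: W_ext = qΔV = q(V_B − V_A).
At A: distance to the source charge is 2.64 m; V_A = kq₁/r = 23.7 V.
At B: distance to the source charge is 1.79 m; V_B = kq₁/r = 35.0 V.
ΔV = V_B − V_A = 11.3 V.
W_ext = qΔV = (-4.26×10⁻⁹ C)(11.3 V) = -4.82×10⁻⁸ J.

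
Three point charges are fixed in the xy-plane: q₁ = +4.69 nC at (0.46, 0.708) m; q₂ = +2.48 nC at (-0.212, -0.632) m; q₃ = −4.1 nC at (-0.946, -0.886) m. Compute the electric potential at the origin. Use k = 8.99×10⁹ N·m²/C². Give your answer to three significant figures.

The total potential is the scalar sum of each charge's contribution, V = Σ kqᵢ/rᵢ.
Distances from the field point to each charge: r₁ = 0.844 m, r₂ = 0.667 m, r₃ = 1.30 m.
V = k[(4.69×10⁻⁹)/(0.844) + (2.48×10⁻⁹)/(0.667) + (-4.10×10⁻⁹)/(1.30)] = 54.9 V.

54.9 V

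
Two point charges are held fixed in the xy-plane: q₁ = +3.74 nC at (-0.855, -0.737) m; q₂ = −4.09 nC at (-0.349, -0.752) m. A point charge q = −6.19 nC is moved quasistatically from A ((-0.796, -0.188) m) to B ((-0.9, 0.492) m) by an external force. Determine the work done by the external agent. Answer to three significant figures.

5.87×10⁻⁸ J

For quasistatic motion the external work equals the change in potential energy: W_ext = qΔV = q(V_B − V_A).
At A: distances to the source charges are 0.552 m, 0.720 m; V_A = Σ kqᵢ/rᵢ = 9.80 V.
At B: distances to the source charges are 1.23 m, 1.36 m; V_B = Σ kqᵢ/rᵢ = 0.314 V.
ΔV = V_B − V_A = -9.49 V.
W_ext = qΔV = (-6.19×10⁻⁹ C)(-9.49 V) = 5.87×10⁻⁸ J.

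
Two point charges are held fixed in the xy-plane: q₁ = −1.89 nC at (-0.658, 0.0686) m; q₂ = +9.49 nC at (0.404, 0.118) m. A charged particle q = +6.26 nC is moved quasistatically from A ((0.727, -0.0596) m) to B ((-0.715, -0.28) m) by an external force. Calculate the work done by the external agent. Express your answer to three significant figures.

For quasistatic motion the external work equals the change in potential energy: W_ext = qΔV = q(V_B − V_A).
At A: distances to the source charges are 1.39 m, 0.369 m; V_A = Σ kqᵢ/rᵢ = 219 V.
At B: distances to the source charges are 0.353 m, 1.19 m; V_B = Σ kqᵢ/rᵢ = 23.7 V.
ΔV = V_B − V_A = -196 V.
W_ext = qΔV = (6.26×10⁻⁹ C)(-196 V) = -1.22×10⁻⁶ J.

-1.22×10⁻⁶ J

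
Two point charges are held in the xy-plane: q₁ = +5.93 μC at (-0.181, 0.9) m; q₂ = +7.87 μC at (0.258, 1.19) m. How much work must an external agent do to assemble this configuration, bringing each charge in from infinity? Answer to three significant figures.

The assembly work is the sum of pairwise potential energies, U = Σ_{i<j} kqᵢqⱼ/rᵢⱼ.
Pair separations: r₁₂ = 0.526 m.
U = (0.797) = 0.797 J.

0.797 J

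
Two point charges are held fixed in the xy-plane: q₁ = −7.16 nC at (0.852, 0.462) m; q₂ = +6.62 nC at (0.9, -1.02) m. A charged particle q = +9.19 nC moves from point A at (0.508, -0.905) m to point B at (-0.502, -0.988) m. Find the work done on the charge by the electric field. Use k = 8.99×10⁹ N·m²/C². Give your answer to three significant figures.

8.27×10⁻⁷ J

The work done by the electric force is W_field = −ΔU = −q(V_B − V_A) = q(V_A − V_B).
At A: distances to the source charges are 1.41 m, 0.409 m; V_A = Σ kqᵢ/rᵢ = 100 V.
At B: distances to the source charges are 1.98 m, 1.40 m; V_B = Σ kqᵢ/rᵢ = 9.99 V.
ΔV = V_B − V_A = -90.0 V.
W_field = −qΔV = −(9.19×10⁻⁹ C)(-90.0 V) = 8.27×10⁻⁷ J.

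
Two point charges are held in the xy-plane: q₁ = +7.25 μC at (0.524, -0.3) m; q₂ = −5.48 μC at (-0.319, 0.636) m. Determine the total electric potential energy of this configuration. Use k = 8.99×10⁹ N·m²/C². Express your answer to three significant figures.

The assembly work is the sum of pairwise potential energies, U = Σ_{i<j} kqᵢqⱼ/rᵢⱼ.
Pair separations: r₁₂ = 1.26 m.
U = (-0.284) = -0.284 J.

-0.284 J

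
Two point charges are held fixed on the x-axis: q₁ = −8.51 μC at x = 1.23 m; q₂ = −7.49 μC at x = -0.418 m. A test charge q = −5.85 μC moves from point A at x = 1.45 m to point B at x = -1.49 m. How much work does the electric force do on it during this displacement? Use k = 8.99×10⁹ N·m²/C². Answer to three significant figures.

The work done by the electric force is W_field = −ΔU = −q(V_B − V_A) = q(V_A − V_B).
At A: distances to the source charges are 0.220 m, 1.87 m; V_A = Σ kqᵢ/rᵢ = -3.84×10⁵ V.
At B: distances to the source charges are 2.72 m, 1.07 m; V_B = Σ kqᵢ/rᵢ = -9.09×10⁴ V.
ΔV = V_B − V_A = 2.93×10⁵ V.
W_field = −qΔV = −(-5.85×10⁻⁶ C)(2.93×10⁵ V) = 1.71 J.

1.71 J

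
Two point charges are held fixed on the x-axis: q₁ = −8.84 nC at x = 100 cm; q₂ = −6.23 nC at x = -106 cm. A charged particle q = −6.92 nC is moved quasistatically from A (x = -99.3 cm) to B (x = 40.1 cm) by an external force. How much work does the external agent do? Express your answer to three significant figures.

-4.88×10⁻⁶ J

For quasistatic motion the external work equals the change in potential energy: W_ext = qΔV = q(V_B − V_A).
At A: distances to the source charges are 1.99 m, 0.0670 m; V_A = Σ kqᵢ/rᵢ = -876 V.
At B: distances to the source charges are 0.599 m, 1.46 m; V_B = Σ kqᵢ/rᵢ = -171 V.
ΔV = V_B − V_A = 705 V.
W_ext = qΔV = (-6.92×10⁻⁹ C)(705 V) = -4.88×10⁻⁶ J.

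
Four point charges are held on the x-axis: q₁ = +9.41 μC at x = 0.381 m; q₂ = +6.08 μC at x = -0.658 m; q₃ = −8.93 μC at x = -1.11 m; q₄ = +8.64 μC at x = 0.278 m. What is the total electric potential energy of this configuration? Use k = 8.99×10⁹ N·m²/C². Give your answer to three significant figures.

6.01 J

The assembly work is the sum of pairwise potential energies, U = Σ_{i<j} kqᵢqⱼ/rᵢⱼ.
Pair separations: r₁₂ = 1.04 m, r₁₃ = 1.49 m, r₁₄ = 0.103 m, r₂₃ = 0.452 m, r₂₄ = 0.936 m, r₃₄ = 1.39 m.
Summing all 6 pair terms gives U = 6.01 J.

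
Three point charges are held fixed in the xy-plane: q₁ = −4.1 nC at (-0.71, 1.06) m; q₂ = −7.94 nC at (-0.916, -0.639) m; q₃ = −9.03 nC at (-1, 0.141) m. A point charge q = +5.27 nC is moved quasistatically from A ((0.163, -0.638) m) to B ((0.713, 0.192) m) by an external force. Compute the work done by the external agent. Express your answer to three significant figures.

1.84×10⁻⁷ J

For quasistatic motion the external work equals the change in potential energy: W_ext = qΔV = q(V_B − V_A).
At A: distances to the source charges are 1.91 m, 1.08 m, 1.40 m; V_A = Σ kqᵢ/rᵢ = -143 V.
At B: distances to the source charges are 1.67 m, 1.83 m, 1.71 m; V_B = Σ kqᵢ/rᵢ = -109 V.
ΔV = V_B − V_A = 34.9 V.
W_ext = qΔV = (5.27×10⁻⁹ C)(34.9 V) = 1.84×10⁻⁷ J.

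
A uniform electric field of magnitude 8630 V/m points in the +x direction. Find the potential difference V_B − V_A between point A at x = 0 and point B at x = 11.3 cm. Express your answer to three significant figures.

In a uniform field, potential decreases in the direction of E: V_B − V_A = −E·Δx.
V_B − V_A = −(8630 V/m)(0.113 m) = -975 V.

-975 V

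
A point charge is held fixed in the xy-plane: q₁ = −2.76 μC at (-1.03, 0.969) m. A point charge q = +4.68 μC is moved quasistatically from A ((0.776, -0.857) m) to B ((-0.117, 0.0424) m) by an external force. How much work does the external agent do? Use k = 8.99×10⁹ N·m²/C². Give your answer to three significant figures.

For quasistatic motion the external work equals the change in potential energy: W_ext = qΔV = q(V_B − V_A).
At A: distance to the source charge is 2.57 m; V_A = kq₁/r = -9660 V.
At B: distance to the source charge is 1.30 m; V_B = kq₁/r = -1.91×10⁴ V.
ΔV = V_B − V_A = -9410 V.
W_ext = qΔV = (4.68×10⁻⁶ C)(-9410 V) = -0.0441 J.

-0.0441 J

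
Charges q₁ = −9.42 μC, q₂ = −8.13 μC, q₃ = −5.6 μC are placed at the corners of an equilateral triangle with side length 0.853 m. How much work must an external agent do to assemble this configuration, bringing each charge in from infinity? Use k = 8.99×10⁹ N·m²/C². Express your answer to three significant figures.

The assembly work is the sum of pairwise potential energies, U = Σ_{i<j} kqᵢqⱼ/rᵢⱼ.
All three pair separations equal the side length, 0.853 m.
U = (0.807) + (0.556) + (0.480) = 1.84 J.

1.84 J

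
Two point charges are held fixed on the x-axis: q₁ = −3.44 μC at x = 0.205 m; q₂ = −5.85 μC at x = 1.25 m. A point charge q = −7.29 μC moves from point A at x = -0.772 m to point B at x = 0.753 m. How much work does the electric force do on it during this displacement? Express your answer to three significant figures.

The work done by the electric force is W_field = −ΔU = −q(V_B − V_A) = q(V_A − V_B).
At A: distances to the source charges are 0.977 m, 2.02 m; V_A = Σ kqᵢ/rᵢ = -5.77×10⁴ V.
At B: distances to the source charges are 0.548 m, 0.497 m; V_B = Σ kqᵢ/rᵢ = -1.62×10⁵ V.
ΔV = V_B − V_A = -1.05×10⁵ V.
W_field = −qΔV = −(-7.29×10⁻⁶ C)(-1.05×10⁵ V) = -0.762 J.

-0.762 J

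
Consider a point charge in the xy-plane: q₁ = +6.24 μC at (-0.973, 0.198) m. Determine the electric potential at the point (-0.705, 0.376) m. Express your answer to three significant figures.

The total potential is the scalar sum of each charge's contribution, V = Σ kqᵢ/rᵢ.
Distances from the field point to each charge: r₁ = 0.322 m.
V = k[(6.24×10⁻⁶)/(0.322)] = 1.74×10⁵ V.

1.74×10⁵ V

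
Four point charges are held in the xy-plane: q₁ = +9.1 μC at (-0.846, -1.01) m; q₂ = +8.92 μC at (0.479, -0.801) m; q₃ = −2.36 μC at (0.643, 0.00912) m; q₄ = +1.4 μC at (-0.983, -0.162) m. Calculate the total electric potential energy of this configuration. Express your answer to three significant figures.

0.394 J

The work to assemble the configuration equals its total potential energy, U = Σ kqᵢqⱼ/rᵢⱼ over all pairs.
Pair separations: r₁₂ = 1.34 m, r₁₃ = 1.80 m, r₁₄ = 0.859 m, r₂₃ = 0.827 m, r₂₄ = 1.60 m, r₃₄ = 1.63 m.
Summing all 6 pair terms gives U = 0.394 J.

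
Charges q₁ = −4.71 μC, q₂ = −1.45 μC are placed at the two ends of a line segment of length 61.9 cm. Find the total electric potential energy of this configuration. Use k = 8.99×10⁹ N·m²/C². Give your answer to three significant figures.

0.0992 J

The assembly work is the sum of pairwise potential energies, U = Σ_{i<j} kqᵢqⱼ/rᵢⱼ.
The separation is r = 0.619 m.
U = (0.0992) = 0.0992 J.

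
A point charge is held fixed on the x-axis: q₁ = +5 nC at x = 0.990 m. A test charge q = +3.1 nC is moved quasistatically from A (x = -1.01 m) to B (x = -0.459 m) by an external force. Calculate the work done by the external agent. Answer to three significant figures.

For quasistatic motion the external work equals the change in potential energy: W_ext = qΔV = q(V_B − V_A).
At A: distance to the source charge is 2.00 m; V_A = kq₁/r = 22.5 V.
At B: distance to the source charge is 1.45 m; V_B = kq₁/r = 31.0 V.
ΔV = V_B − V_A = 8.55 V.
W_ext = qΔV = (3.10×10⁻⁹ C)(8.55 V) = 2.65×10⁻⁸ J.

2.65×10⁻⁸ J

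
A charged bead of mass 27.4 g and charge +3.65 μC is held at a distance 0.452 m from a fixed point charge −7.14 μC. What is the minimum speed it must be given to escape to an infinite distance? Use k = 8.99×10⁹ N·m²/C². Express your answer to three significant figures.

6.15 m/s

To just escape, total mechanical energy must reach zero at infinity: ½mv²_min + U = 0, so ½mv²_min = −U = |kQq|/r.
|U| = |kQq|/r = (8.99×10⁹ N·m²/C²)(7.14×10⁻⁶)(3.65×10⁻⁶)/(0.452) = 0.518 J.
v_min = √(2|U|/m) = √(2·0.518/0.0274) = 6.15 m/s.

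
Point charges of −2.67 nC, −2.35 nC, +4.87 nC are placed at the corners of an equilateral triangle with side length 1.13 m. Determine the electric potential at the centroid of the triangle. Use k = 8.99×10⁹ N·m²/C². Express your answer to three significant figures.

The total potential is the scalar sum of each charge's contribution, V = Σ kqᵢ/rᵢ.
The distance from each vertex to the centroid is a/√3 = 0.652 m.
V = k[(-2.67×10⁻⁹)/(0.652) + (-2.35×10⁻⁹)/(0.652) + (4.87×10⁻⁹)/(0.652)] = -2.07 V.

-2.07 V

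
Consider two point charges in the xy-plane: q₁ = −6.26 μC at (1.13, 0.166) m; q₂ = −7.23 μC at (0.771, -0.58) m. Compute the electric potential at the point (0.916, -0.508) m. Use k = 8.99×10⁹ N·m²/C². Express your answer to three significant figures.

Electric potential is a scalar, so the contributions from each charge add algebraically: V = Σ kqᵢ/rᵢ.
Distances from the field point to each charge: r₁ = 0.707 m, r₂ = 0.162 m.
V = k[(-6.26×10⁻⁶)/(0.707) + (-7.23×10⁻⁶)/(0.162)] = -4.81×10⁵ V.

-4.81×10⁵ V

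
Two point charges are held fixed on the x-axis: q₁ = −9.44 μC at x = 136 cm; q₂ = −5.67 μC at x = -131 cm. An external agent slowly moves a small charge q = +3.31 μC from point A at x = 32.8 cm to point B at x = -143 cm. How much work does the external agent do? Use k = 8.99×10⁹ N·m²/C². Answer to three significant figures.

-1.13 J

For quasistatic motion the external work equals the change in potential energy: W_ext = qΔV = q(V_B − V_A).
At A: distances to the source charges are 1.03 m, 1.64 m; V_A = Σ kqᵢ/rᵢ = -1.13×10⁵ V.
At B: distances to the source charges are 2.79 m, 0.120 m; V_B = Σ kqᵢ/rᵢ = -4.55×10⁵ V.
ΔV = V_B − V_A = -3.42×10⁵ V.
W_ext = qΔV = (3.31×10⁻⁶ C)(-3.42×10⁵ V) = -1.13 J.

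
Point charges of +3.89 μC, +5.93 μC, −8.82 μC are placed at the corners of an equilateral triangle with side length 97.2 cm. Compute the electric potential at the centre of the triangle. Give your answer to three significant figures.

The total potential is the scalar sum of each charge's contribution, V = Σ kqᵢ/rᵢ.
The distance from each vertex to the centroid is a/√3 = 0.561 m.
V = k[(3.89×10⁻⁶)/(0.561) + (5.93×10⁻⁶)/(0.561) + (-8.82×10⁻⁶)/(0.561)] = 1.60×10⁴ V.

1.60×10⁴ V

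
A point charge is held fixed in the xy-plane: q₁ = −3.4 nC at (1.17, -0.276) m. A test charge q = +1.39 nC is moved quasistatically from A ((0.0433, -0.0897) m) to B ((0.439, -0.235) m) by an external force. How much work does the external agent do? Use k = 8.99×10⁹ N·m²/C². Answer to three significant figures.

-2.08×10⁻⁸ J

For quasistatic motion the external work equals the change in potential energy: W_ext = qΔV = q(V_B − V_A).
At A: distance to the source charge is 1.14 m; V_A = kq₁/r = -26.8 V.
At B: distance to the source charge is 0.732 m; V_B = kq₁/r = -41.7 V.
ΔV = V_B − V_A = -15.0 V.
W_ext = qΔV = (1.39×10⁻⁹ C)(-15.0 V) = -2.08×10⁻⁸ J.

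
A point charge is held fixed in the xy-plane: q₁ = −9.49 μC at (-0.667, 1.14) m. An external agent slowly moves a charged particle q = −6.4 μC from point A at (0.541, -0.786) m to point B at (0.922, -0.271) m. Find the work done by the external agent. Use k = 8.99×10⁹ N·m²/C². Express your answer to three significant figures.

0.0168 J

For quasistatic motion the external work equals the change in potential energy: W_ext = qΔV = q(V_B − V_A).
At A: distance to the source charge is 2.27 m; V_A = kq₁/r = -3.75×10⁴ V.
At B: distance to the source charge is 2.13 m; V_B = kq₁/r = -4.01×10⁴ V.
ΔV = V_B − V_A = -2620 V.
W_ext = qΔV = (-6.40×10⁻⁶ C)(-2620 V) = 0.0168 J.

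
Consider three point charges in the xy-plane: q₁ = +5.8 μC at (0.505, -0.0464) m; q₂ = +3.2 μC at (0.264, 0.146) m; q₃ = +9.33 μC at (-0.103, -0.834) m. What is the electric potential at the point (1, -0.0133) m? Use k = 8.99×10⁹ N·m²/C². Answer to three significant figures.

2.04×10⁵ V

Electric potential is a scalar, so the contributions from each charge add algebraically: V = Σ kqᵢ/rᵢ.
Distances from the field point to each charge: r₁ = 0.496 m, r₂ = 0.753 m, r₃ = 1.37 m.
V = k[(5.80×10⁻⁶)/(0.496) + (3.20×10⁻⁶)/(0.753) + (9.33×10⁻⁶)/(1.37)] = 2.04×10⁵ V.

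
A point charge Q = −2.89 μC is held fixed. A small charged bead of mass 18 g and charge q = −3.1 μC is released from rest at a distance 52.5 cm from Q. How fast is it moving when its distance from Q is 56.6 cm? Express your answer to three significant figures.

Only the electrostatic force acts, so mechanical energy is conserved: ½mv² = U₁ − U₂ = kQq(1/r₁ − 1/r₂).
U₁ − U₂ = (8.99×10⁹ N·m²/C²)(-2.89×10⁻⁶ C)(-3.10×10⁻⁶ C)(1/0.525 − 1/0.566) = 0.0111 J.
v = √(2·0.0111/0.0180) = 1.11 m/s.

1.11 m/s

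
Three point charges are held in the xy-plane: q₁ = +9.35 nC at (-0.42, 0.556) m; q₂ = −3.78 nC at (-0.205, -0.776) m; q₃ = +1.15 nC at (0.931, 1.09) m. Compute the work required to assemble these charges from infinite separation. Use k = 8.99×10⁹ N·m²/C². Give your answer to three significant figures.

The work to assemble the configuration equals its total potential energy, U = Σ kqᵢqⱼ/rᵢⱼ over all pairs.
Pair separations: r₁₂ = 1.35 m, r₁₃ = 1.45 m, r₂₃ = 2.18 m.
U = (-2.35×10⁻⁷) + (6.65×10⁻⁸) + (-1.79×10⁻⁸) = -1.87×10⁻⁷ J.

-1.87×10⁻⁷ J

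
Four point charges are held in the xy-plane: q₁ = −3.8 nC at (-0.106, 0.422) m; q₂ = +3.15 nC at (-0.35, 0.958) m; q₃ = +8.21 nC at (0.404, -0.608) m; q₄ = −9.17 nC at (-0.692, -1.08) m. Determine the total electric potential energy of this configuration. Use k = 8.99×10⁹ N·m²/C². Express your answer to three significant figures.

The assembly work is the sum of pairwise potential energies, U = Σ_{i<j} kqᵢqⱼ/rᵢⱼ.
Pair separations: r₁₂ = 0.589 m, r₁₃ = 1.15 m, r₁₄ = 1.61 m, r₂₃ = 1.74 m, r₂₄ = 2.07 m, r₃₄ = 1.19 m.
Summing all 6 pair terms gives U = -7.92×10⁻⁷ J.

-7.92×10⁻⁷ J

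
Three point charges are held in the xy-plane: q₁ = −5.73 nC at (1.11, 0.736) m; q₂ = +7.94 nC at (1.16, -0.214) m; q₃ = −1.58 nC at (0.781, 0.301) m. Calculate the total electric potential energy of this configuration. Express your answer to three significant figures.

-4.57×10⁻⁷ J

The assembly work is the sum of pairwise potential energies, U = Σ_{i<j} kqᵢqⱼ/rᵢⱼ.
Pair separations: r₁₂ = 0.951 m, r₁₃ = 0.545 m, r₂₃ = 0.639 m.
U = (-4.30×10⁻⁷) + (1.49×10⁻⁷) + (-1.76×10⁻⁷) = -4.57×10⁻⁷ J.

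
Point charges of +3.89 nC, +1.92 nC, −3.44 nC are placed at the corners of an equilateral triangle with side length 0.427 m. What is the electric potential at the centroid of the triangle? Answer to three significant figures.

86.4 V

The total potential is the scalar sum of each charge's contribution, V = Σ kqᵢ/rᵢ.
The distance from each vertex to the centroid is a/√3 = 0.247 m.
V = k[(3.89×10⁻⁹)/(0.247) + (1.92×10⁻⁹)/(0.247) + (-3.44×10⁻⁹)/(0.247)] = 86.4 V.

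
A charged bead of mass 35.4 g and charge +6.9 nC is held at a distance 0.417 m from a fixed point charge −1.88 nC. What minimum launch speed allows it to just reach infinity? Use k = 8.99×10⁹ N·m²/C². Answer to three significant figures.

To just escape, total mechanical energy must reach zero at infinity: ½mv²_min + U = 0, so ½mv²_min = −U = |kQq|/r.
|U| = |kQq|/r = (8.99×10⁹ N·m²/C²)(1.88×10⁻⁹)(6.90×10⁻⁹)/(0.417) = 2.80×10⁻⁷ J.
v_min = √(2|U|/m) = √(2·2.80×10⁻⁷/0.0354) = 3.97×10⁻³ m/s.

3.97×10⁻³ m/s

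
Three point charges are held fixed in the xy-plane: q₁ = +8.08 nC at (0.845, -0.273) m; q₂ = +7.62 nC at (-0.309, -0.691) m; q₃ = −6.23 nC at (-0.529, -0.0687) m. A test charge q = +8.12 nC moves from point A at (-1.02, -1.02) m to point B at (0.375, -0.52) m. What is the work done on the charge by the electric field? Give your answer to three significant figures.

-8.71×10⁻⁷ J

The work done by the electric force is W_field = −ΔU = −q(V_B − V_A) = q(V_A − V_B).
At A: distances to the source charges are 2.01 m, 0.783 m, 1.07 m; V_A = Σ kqᵢ/rᵢ = 71.3 V.
At B: distances to the source charges are 0.531 m, 0.705 m, 1.01 m; V_B = Σ kqᵢ/rᵢ = 179 V.
ΔV = V_B − V_A = 107 V.
W_field = −qΔV = −(8.12×10⁻⁹ C)(107 V) = -8.71×10⁻⁷ J.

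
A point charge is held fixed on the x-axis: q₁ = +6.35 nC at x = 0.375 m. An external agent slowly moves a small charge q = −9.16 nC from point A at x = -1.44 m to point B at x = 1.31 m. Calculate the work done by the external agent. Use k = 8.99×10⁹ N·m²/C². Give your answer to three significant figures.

For quasistatic motion the external work equals the change in potential energy: W_ext = qΔV = q(V_B − V_A).
At A: distance to the source charge is 1.81 m; V_A = kq₁/r = 31.5 V.
At B: distance to the source charge is 0.935 m; V_B = kq₁/r = 61.1 V.
ΔV = V_B − V_A = 29.6 V.
W_ext = qΔV = (-9.16×10⁻⁹ C)(29.6 V) = -2.71×10⁻⁷ J.

-2.71×10⁻⁷ J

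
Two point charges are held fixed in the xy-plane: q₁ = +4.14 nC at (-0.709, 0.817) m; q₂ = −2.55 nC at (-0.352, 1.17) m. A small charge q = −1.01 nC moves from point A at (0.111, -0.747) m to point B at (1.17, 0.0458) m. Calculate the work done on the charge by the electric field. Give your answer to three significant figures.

The work done by the electric force is W_field = −ΔU = −q(V_B − V_A) = q(V_A − V_B).
At A: distances to the source charges are 1.77 m, 1.97 m; V_A = Σ kqᵢ/rᵢ = 9.45 V.
At B: distances to the source charges are 2.03 m, 1.89 m; V_B = Σ kqᵢ/rᵢ = 6.21 V.
ΔV = V_B − V_A = -3.24 V.
W_field = −qΔV = −(-1.01×10⁻⁹ C)(-3.24 V) = -3.28×10⁻⁹ J.

-3.28×10⁻⁹ J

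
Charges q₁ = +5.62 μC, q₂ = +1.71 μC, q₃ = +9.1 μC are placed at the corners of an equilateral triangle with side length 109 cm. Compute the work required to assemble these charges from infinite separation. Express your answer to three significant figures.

The work to assemble the configuration equals its total potential energy, U = Σ kqᵢqⱼ/rᵢⱼ over all pairs.
All three pair separations equal the side length, 1.09 m.
U = (0.0793) + (0.422) + (0.128) = 0.629 J.

0.629 J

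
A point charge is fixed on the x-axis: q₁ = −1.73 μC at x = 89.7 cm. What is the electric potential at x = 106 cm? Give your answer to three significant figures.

-9.54×10⁴ V

The total potential is the scalar sum of each charge's contribution, V = Σ kqᵢ/rᵢ.
V = k[(-1.73×10⁻⁶)/(0.163)] = -9.54×10⁴ V.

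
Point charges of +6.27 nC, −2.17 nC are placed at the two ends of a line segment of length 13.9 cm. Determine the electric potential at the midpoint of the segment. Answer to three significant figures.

530 V

Electric potential is a scalar, so the contributions from each charge add algebraically: V = Σ kqᵢ/rᵢ.
Each charge is 0.0695 m from the midpoint.
V = k[(6.27×10⁻⁹)/(0.0695) + (-2.17×10⁻⁹)/(0.0695)] = 530 V.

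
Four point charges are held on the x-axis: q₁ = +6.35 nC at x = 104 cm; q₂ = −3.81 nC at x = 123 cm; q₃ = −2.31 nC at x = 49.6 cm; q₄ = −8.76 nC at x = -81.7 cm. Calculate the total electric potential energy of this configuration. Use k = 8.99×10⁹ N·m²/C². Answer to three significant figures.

The assembly work is the sum of pairwise potential energies, U = Σ_{i<j} kqᵢqⱼ/rᵢⱼ.
Pair separations: r₁₂ = 0.190 m, r₁₃ = 0.544 m, r₁₄ = 1.86 m, r₂₃ = 0.734 m, r₂₄ = 2.05 m, r₃₄ = 1.31 m.
Summing all 6 pair terms gives U = -1.26×10⁻⁶ J.

-1.26×10⁻⁶ J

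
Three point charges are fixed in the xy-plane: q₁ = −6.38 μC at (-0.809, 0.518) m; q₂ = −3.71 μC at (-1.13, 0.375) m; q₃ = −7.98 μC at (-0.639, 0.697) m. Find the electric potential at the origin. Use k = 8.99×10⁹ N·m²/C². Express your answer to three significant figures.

Electric potential is a scalar, so the contributions from each charge add algebraically: V = Σ kqᵢ/rᵢ.
Distances from the field point to each charge: r₁ = 0.961 m, r₂ = 1.19 m, r₃ = 0.946 m.
V = k[(-6.38×10⁻⁶)/(0.961) + (-3.71×10⁻⁶)/(1.19) + (-7.98×10⁻⁶)/(0.946)] = -1.64×10⁵ V.

-1.64×10⁵ V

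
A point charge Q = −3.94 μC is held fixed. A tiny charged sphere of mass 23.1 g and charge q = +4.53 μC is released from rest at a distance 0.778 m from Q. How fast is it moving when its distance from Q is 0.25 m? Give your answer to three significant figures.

6.14 m/s

Only the electrostatic force acts, so mechanical energy is conserved: ½mv² = U₁ − U₂ = kQq(1/r₁ − 1/r₂).
U₁ − U₂ = (8.99×10⁹ N·m²/C²)(-3.94×10⁻⁶ C)(4.53×10⁻⁶ C)(1/0.778 − 1/0.250) = 0.436 J.
v = √(2·0.436/0.0231) = 6.14 m/s.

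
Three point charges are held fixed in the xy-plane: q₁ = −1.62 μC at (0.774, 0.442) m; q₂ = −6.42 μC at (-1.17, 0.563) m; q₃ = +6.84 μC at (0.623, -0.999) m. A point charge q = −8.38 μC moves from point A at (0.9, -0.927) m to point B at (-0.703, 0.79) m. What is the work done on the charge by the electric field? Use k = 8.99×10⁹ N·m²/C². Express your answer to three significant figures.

-2.30 J

The work done by the electric force is W_field = −ΔU = −q(V_B − V_A) = q(V_A − V_B).
At A: distances to the source charges are 1.37 m, 2.55 m, 0.286 m; V_A = Σ kqᵢ/rᵢ = 1.82×10⁵ V.
At B: distances to the source charges are 1.52 m, 0.519 m, 2.23 m; V_B = Σ kqᵢ/rᵢ = -9.31×10⁴ V.
ΔV = V_B − V_A = -2.75×10⁵ V.
W_field = −qΔV = −(-8.38×10⁻⁶ C)(-2.75×10⁵ V) = -2.30 J.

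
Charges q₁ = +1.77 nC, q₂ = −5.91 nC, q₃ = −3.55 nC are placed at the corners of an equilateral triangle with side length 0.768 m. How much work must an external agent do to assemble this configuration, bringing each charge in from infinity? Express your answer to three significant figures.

The assembly work is the sum of pairwise potential energies, U = Σ_{i<j} kqᵢqⱼ/rᵢⱼ.
All three pair separations equal the side length, 0.768 m.
U = (-1.22×10⁻⁷) + (-7.36×10⁻⁸) + (2.46×10⁻⁷) = 4.96×10⁻⁸ J.

4.96×10⁻⁸ J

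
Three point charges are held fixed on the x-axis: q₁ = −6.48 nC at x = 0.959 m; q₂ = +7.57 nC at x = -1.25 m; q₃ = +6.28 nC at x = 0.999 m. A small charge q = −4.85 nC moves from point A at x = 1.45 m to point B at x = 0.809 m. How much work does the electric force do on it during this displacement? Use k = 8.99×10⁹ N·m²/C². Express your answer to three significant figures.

The work done by the electric force is W_field = −ΔU = −q(V_B − V_A) = q(V_A − V_B).
At A: distances to the source charges are 0.491 m, 2.70 m, 0.451 m; V_A = Σ kqᵢ/rᵢ = 31.7 V.
At B: distances to the source charges are 0.150 m, 2.06 m, 0.190 m; V_B = Σ kqᵢ/rᵢ = -58.2 V.
ΔV = V_B − V_A = -89.9 V.
W_field = −qΔV = −(-4.85×10⁻⁹ C)(-89.9 V) = -4.36×10⁻⁷ J.

-4.36×10⁻⁷ J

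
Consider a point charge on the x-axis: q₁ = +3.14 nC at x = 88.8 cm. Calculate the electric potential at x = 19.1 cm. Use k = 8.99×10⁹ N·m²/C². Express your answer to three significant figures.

40.5 V

The total potential is the scalar sum of each charge's contribution, V = Σ kqᵢ/rᵢ.
V = k[(3.14×10⁻⁹)/(0.697)] = 40.5 V.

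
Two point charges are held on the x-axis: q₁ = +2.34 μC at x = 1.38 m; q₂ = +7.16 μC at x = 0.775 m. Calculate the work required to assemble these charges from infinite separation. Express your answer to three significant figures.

0.249 J

The assembly work is the sum of pairwise potential energies, U = Σ_{i<j} kqᵢqⱼ/rᵢⱼ.
Pair separations: r₁₂ = 0.605 m.
U = (0.249) = 0.249 J.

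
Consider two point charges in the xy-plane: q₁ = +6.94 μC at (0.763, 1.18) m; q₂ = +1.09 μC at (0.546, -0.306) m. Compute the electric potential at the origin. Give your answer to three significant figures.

6.01×10⁴ V

Electric potential is a scalar, so the contributions from each charge add algebraically: V = Σ kqᵢ/rᵢ.
Distances from the field point to each charge: r₁ = 1.41 m, r₂ = 0.626 m.
V = k[(6.94×10⁻⁶)/(1.41) + (1.09×10⁻⁶)/(0.626)] = 6.01×10⁴ V.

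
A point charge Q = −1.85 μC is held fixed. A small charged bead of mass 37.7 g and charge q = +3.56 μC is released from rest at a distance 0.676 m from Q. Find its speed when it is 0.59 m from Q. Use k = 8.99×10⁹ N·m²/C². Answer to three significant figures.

Only the electrostatic force acts, so mechanical energy is conserved: ½mv² = U₁ − U₂ = kQq(1/r₁ − 1/r₂).
U₁ − U₂ = (8.99×10⁹ N·m²/C²)(-1.85×10⁻⁶ C)(3.56×10⁻⁶ C)(1/0.676 − 1/0.590) = 0.0128 J.
v = √(2·0.0128/0.0377) = 0.823 m/s.

0.823 m/s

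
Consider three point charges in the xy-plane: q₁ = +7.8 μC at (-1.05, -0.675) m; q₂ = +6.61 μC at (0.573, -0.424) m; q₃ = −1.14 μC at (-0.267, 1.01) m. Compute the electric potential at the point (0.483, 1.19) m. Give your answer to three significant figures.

5.25×10⁴ V

The total potential is the scalar sum of each charge's contribution, V = Σ kqᵢ/rᵢ.
Distances from the field point to each charge: r₁ = 2.41 m, r₂ = 1.62 m, r₃ = 0.771 m.
V = k[(7.80×10⁻⁶)/(2.41) + (6.61×10⁻⁶)/(1.62) + (-1.14×10⁻⁶)/(0.771)] = 5.25×10⁴ V.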